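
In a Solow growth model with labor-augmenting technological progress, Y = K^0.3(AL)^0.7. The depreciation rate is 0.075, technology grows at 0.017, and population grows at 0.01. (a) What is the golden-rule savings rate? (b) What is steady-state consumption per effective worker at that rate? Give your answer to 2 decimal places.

(a) s_gold = 0.30; (b) c_gold ≈ 1.11

Capital per effective worker breaks even when investment replaces (n + g + δ)·k; here n + g + δ = 0.102.
For Cobb-Douglas, s_gold equals capital's share: s_gold = 0.3.
Maximizing c = f(k) − (n+g+δ)·k gives f'(k) = n+g+δ, i.e. 0.3·k^(0.3−1) = 0.102, so k_gold = (0.3/0.102)^(1/0.7) ≈ 4.6700.
y_gold = 4.6700^0.3 ≈ 1.5878; c_gold = (1−0.3)·y_gold ≈ 1.1115.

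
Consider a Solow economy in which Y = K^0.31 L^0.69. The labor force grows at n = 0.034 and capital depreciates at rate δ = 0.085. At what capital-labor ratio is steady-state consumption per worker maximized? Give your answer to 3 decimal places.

The effective depreciation rate is n + δ = 0.034 + 0.085 = 0.119.
At the golden rule the marginal product of capital equals n+δ: 0.31·k^(0.31−1) = 0.119. Solving, k_gold = (0.31/0.119)^(1/0.69) ≈ 4.0053.

k_gold ≈ 4.005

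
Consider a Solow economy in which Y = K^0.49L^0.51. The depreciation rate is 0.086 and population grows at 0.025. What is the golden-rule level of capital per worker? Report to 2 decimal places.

k_gold ≈ 18.38

The effective depreciation rate is n + δ = 0.025 + 0.086 = 0.111.
Maximizing c = f(k) − (n+δ)·k gives f'(k) = n+δ, i.e. 0.49·k^(0.49−1) = 0.111, so k_gold = (0.49/0.111)^(1/0.51) ≈ 18.3847.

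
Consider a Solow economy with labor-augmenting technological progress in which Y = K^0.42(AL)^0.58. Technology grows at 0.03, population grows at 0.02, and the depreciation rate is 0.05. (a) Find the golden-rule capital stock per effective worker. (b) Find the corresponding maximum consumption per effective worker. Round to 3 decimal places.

(a) k_gold ≈ 11.873; (b) c_gold ≈ 1.640

Capital per effective worker breaks even when investment replaces (n + g + δ)·k; here n + g + δ = 0.1.
At the golden rule the marginal product of capital equals n+g+δ: 0.42·k^(0.42−1) = 0.1. Solving, k_gold = (0.42/0.1)^(1/0.58) ≈ 11.8732.
y_gold = 11.8732^0.42 ≈ 2.8270; c_gold = y_gold − 0.1·k_gold ≈ 1.6396.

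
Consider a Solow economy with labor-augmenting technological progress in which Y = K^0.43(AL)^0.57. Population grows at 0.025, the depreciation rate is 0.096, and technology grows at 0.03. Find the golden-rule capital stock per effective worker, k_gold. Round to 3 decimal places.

n + g + δ = 0.025 + 0.03 + 0.096 = 0.151.
Golden rule sets MPK = n+g+δ: 0.43·k^(0.43−1) = 0.151, so k_gold = (0.43/0.151)^(1/0.57) ≈ 6.2712.

k_gold ≈ 6.271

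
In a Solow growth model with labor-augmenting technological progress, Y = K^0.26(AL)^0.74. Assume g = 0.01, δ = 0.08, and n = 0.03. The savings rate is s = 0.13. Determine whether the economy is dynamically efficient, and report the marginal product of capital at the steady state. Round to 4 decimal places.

Capital per effective worker breaks even when investment replaces (n + g + δ)·k; here n + g + δ = 0.12.
Steady-state k*: s·k^0.26 = 0.12·k gives k* = (0.13/0.12)^(1/0.74) ≈ 1.1142.
MPK = 0.26·1.1142^(-0.74) ≈ 0.2400.
MPK > n+g+δ = 0.12, so the economy is dynamically efficient (under-saving).

dynamically efficient; MPK ≈ 0.2400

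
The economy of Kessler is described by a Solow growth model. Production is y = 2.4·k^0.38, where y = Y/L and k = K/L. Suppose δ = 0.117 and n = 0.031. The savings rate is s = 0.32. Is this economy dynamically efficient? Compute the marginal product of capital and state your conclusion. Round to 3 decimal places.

dynamically efficient; MPK ≈ 0.176

Break-even investment rate: n + δ = 0.031 + 0.117 = 0.148.
Steady-state k*: s·A·k^0.38 = 0.148·k gives k* = (0.32·2.4/0.148)^(1/0.62) ≈ 14.2359.
MPK = 0.38·2.4·14.2359^(-0.62) ≈ 0.1757.
MPK > n+δ = 0.148, so the economy is dynamically efficient (under-saving).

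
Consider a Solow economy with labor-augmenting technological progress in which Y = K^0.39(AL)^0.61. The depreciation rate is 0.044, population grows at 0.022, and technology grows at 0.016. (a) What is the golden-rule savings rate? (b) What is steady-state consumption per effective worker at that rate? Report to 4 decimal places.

Capital per effective worker breaks even when investment replaces (n + g + δ)·k; here n + g + δ = 0.082.
For Cobb-Douglas, s_gold equals capital's share: s_gold = 0.39.
Setting f'(k) = n+g+δ gives 0.39·k^(0.39−1) = 0.082, hence k_gold = (0.39/0.082)^(1/0.61) ≈ 12.8898.
y_gold = 12.8898^0.39 ≈ 2.7102; c_gold = (1−0.39)·y_gold ≈ 1.6532.

(a) s_gold = 0.3900; (b) c_gold ≈ 1.6532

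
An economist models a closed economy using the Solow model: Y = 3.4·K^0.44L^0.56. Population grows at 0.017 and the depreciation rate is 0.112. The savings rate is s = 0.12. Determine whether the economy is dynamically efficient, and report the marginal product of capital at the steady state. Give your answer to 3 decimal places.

dynamically efficient; MPK ≈ 0.473

n + δ = 0.017 + 0.112 = 0.129.
Steady-state k*: s·A·k^0.44 = 0.129·k gives k* = (0.12·3.4/0.129)^(1/0.56) ≈ 7.8160.
MPK = 0.44·3.4·7.8160^(-0.56) ≈ 0.4730.
MPK > n+δ = 0.129, so the economy is dynamically efficient (under-saving).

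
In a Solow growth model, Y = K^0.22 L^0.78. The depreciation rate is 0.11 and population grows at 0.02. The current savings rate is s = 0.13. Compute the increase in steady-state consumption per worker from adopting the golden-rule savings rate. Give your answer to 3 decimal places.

Break-even investment rate: n + δ = 0.02 + 0.11 = 0.13.
Current steady state (s = 0.13): k* = (0.13/0.13)^(1/0.78) ≈ 1.0000, y* = 1.0000^0.22 ≈ 1.0000, c* = (1−0.13)·1.0000 ≈ 0.8700.
Maximizing c = f(k) − (n+δ)·k gives f'(k) = n+δ, i.e. 0.22·k^(0.22−1) = 0.13, so k_gold = (0.22/0.13)^(1/0.78) ≈ 1.9630.
y_gold = 1.9630^0.22 ≈ 1.1600, c_gold = y_gold − 0.13·k_gold ≈ 0.9048.
Gain: Δc = 0.9048 − 0.8700 ≈ 0.0348.

Δc ≈ 0.035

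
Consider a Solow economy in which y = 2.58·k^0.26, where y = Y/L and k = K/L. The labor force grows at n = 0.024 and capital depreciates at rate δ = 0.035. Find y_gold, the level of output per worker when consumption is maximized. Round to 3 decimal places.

y_gold ≈ 6.061

Capital per worker breaks even when investment replaces (n + δ)·k; here n + δ = 0.059.
Golden rule sets MPK = n+δ: 0.26·2.58·k^(0.26−1) = 0.059, so k_gold = (0.26·2.58/0.059)^(1/0.74) ≈ 26.7102.
Output: y_gold = 2.58·k_gold^0.26 = 2.58·26.7102^0.26 ≈ 6.0612.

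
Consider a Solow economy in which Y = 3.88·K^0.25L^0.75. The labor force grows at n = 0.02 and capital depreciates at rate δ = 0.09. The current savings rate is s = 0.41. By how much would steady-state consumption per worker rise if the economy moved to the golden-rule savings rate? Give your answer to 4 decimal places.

Δc ≈ 0.4347

Break-even investment rate: n + δ = 0.02 + 0.09 = 0.11.
Current steady state (s = 0.41): k* = (0.41·3.88/0.11)^(1/0.75) ≈ 35.2342, y* = 3.88·35.2342^0.25 ≈ 9.4531, c* = (1−0.41)·9.4531 ≈ 5.5773.
At the golden rule the marginal product of capital equals n+δ: 0.25·3.88·k^(0.25−1) = 0.11. Solving, k_gold = (0.25·3.88/0.11)^(1/0.75) ≈ 18.2182.
y_gold = 3.88·18.2182^0.25 ≈ 8.0160, c_gold = y_gold − 0.11·k_gold ≈ 6.0120.
Gain: Δc = 6.0120 − 5.5773 ≈ 0.4347.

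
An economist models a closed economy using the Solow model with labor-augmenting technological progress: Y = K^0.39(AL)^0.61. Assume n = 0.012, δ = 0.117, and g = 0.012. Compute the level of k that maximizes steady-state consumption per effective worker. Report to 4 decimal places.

k_gold ≈ 5.3007

Break-even investment rate: n + g + δ = 0.012 + 0.012 + 0.117 = 0.141.
Golden rule sets MPK = n+g+δ: 0.39·k^(0.39−1) = 0.141, so k_gold = (0.39/0.141)^(1/0.61) ≈ 5.3007.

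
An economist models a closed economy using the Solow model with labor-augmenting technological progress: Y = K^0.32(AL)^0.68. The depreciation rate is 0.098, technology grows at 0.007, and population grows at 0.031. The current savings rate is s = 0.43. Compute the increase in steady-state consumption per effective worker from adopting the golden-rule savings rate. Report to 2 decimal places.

Δc ≈ 0.04

The effective depreciation rate is n + g + δ = 0.031 + 0.007 + 0.098 = 0.136.
Current steady state (s = 0.43): k* = (0.43/0.136)^(1/0.68) ≈ 5.4349, y* = 5.4349^0.32 ≈ 1.7189, c* = (1−0.43)·1.7189 ≈ 0.9798.
Maximizing c = f(k) − (n+g+δ)·k gives f'(k) = n+g+δ, i.e. 0.32·k^(0.32−1) = 0.136, so k_gold = (0.32/0.136)^(1/0.68) ≈ 3.5195.
y_gold = 3.5195^0.32 ≈ 1.4958, c_gold = y_gold − 0.136·k_gold ≈ 1.0171.
Gain: Δc = 1.0171 − 0.9798 ≈ 0.0374.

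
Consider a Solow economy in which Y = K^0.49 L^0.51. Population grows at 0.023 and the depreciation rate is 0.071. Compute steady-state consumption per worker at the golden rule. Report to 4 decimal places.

The effective depreciation rate is n + δ = 0.023 + 0.071 = 0.094.
Maximizing c = f(k) − (n+δ)·k gives f'(k) = n+δ, i.e. 0.49·k^(0.49−1) = 0.094, so k_gold = (0.49/0.094)^(1/0.51) ≈ 25.4692.
y_gold = 25.4692^0.49 ≈ 4.8859.
c_gold = y_gold − (n+δ)·k_gold = 4.8859 − 0.094·25.4692 ≈ 2.4918.

c_gold ≈ 2.4918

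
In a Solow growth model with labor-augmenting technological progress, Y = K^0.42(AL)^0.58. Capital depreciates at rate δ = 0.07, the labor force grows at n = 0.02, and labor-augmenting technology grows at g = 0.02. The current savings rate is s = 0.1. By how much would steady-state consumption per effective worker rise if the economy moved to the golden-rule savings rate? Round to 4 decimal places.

The effective depreciation rate is n + g + δ = 0.02 + 0.02 + 0.07 = 0.11.
Current steady state (s = 0.1): k* = (0.1/0.11)^(1/0.58) ≈ 0.8485, y* = 0.8485^0.42 ≈ 0.9333, c* = (1−0.1)·0.9333 ≈ 0.8400.
Golden rule sets MPK = n+g+δ: 0.42·k^(0.42−1) = 0.11, so k_gold = (0.42/0.11)^(1/0.58) ≈ 10.0740.
y_gold = 10.0740^0.42 ≈ 2.6384, c_gold = y_gold − 0.11·k_gold ≈ 1.5303.
Gain: Δc = 1.5303 − 0.8400 ≈ 0.6903.

Δc ≈ 0.6903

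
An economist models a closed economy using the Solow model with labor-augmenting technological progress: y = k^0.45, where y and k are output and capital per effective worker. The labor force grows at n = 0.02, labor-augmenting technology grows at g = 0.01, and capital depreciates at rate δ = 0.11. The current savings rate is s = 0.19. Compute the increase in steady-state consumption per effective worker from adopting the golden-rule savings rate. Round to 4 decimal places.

Break-even investment rate: n + g + δ = 0.02 + 0.01 + 0.11 = 0.14.
Current steady state (s = 0.19): k* = (0.19/0.14)^(1/0.55) ≈ 1.7424, y* = 1.7424^0.45 ≈ 1.2838, c* = (1−0.19)·1.2838 ≈ 1.0399.
Maximizing c = f(k) − (n+g+δ)·k gives f'(k) = n+g+δ, i.e. 0.45·k^(0.45−1) = 0.14, so k_gold = (0.45/0.14)^(1/0.55) ≈ 8.3555.
y_gold = 8.3555^0.45 ≈ 2.5995, c_gold = y_gold − 0.14·k_gold ≈ 1.4297.
Gain: Δc = 1.4297 − 1.0399 ≈ 0.3898.

Δc ≈ 0.3898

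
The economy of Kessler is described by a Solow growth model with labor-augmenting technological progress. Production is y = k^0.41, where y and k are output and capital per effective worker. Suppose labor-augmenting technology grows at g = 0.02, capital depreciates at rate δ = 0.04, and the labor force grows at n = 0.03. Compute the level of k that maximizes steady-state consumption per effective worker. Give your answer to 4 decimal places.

n + g + δ = 0.03 + 0.02 + 0.04 = 0.09.
At the golden rule the marginal product of capital equals n+g+δ: 0.41·k^(0.41−1) = 0.09. Solving, k_gold = (0.41/0.09)^(1/0.59) ≈ 13.0669.

k_gold ≈ 13.0669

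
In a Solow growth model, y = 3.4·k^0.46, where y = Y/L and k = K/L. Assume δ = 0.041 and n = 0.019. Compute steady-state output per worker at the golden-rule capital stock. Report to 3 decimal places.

n + δ = 0.019 + 0.041 = 0.06.
At the golden rule the marginal product of capital equals n+δ: 0.46·3.4·k^(0.46−1) = 0.06. Solving, k_gold = (0.46·3.4/0.06)^(1/0.54) ≈ 419.1607.
Output: y_gold = 3.4·k_gold^0.46 = 3.4·419.1607^0.46 ≈ 54.6731.

y_gold ≈ 54.673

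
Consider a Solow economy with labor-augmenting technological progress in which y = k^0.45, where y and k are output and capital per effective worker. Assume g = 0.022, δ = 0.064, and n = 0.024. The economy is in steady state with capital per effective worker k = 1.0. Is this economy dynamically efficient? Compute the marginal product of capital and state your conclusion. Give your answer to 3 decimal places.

dynamically efficient; MPK ≈ 0.450

Capital per effective worker breaks even when investment replaces (n + g + δ)·k; here n + g + δ = 0.11.
MPK = 0.45·k^(0.45−1) = 0.45·1.0^(-0.55) ≈ 0.4500.
MPK > 0.11, so the economy is dynamically efficient (under-saving).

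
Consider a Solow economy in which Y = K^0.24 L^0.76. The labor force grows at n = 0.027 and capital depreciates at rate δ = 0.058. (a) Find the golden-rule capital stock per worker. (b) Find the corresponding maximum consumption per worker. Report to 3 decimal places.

(a) k_gold ≈ 3.919; (b) c_gold ≈ 1.055

Break-even investment rate: n + δ = 0.027 + 0.058 = 0.085.
Golden rule sets MPK = n+δ: 0.24·k^(0.24−1) = 0.085, so k_gold = (0.24/0.085)^(1/0.76) ≈ 3.9188.
y_gold = 3.9188^0.24 ≈ 1.3879; c_gold = y_gold − 0.085·k_gold ≈ 1.0548.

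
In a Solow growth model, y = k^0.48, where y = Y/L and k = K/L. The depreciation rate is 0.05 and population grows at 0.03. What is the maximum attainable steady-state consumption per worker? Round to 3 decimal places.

c_gold ≈ 2.718

Capital per worker breaks even when investment replaces (n + δ)·k; here n + δ = 0.08.
At the golden rule the marginal product of capital equals n+δ: 0.48·k^(0.48−1) = 0.08. Solving, k_gold = (0.48/0.08)^(1/0.52) ≈ 31.3650.
y_gold = 31.3650^0.48 ≈ 5.2275.
c_gold = y_gold − (n+δ)·k_gold = 5.2275 − 0.08·31.3650 ≈ 2.7183.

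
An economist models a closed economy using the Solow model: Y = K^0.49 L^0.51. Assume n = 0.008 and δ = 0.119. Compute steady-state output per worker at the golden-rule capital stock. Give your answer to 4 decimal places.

n + δ = 0.008 + 0.119 = 0.127.
At the golden rule the marginal product of capital equals n+δ: 0.49·k^(0.49−1) = 0.127. Solving, k_gold = (0.49/0.127)^(1/0.51) ≈ 14.1185.
Output: y_gold = k_gold^0.49 = 14.1185^0.49 ≈ 3.6593.

y_gold ≈ 3.6593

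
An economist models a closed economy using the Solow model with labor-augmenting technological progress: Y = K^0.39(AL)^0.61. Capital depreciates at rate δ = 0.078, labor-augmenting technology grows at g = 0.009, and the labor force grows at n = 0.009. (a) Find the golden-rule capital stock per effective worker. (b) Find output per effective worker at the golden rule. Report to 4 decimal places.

(a) k_gold ≈ 9.9546; (b) y_gold ≈ 2.4504

Capital per effective worker breaks even when investment replaces (n + g + δ)·k; here n + g + δ = 0.096.
At the golden rule the marginal product of capital equals n+g+δ: 0.39·k^(0.39−1) = 0.096. Solving, k_gold = (0.39/0.096)^(1/0.61) ≈ 9.9546.
y_gold = 9.9546^0.39 ≈ 2.4504.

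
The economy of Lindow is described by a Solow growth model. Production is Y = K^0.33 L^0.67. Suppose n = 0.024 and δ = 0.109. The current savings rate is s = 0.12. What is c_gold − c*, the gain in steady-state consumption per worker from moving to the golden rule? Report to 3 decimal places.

n + δ = 0.024 + 0.109 = 0.133.
Current steady state (s = 0.12): k* = (0.12/0.133)^(1/0.67) ≈ 0.8577, y* = 0.8577^0.33 ≈ 0.9506, c* = (1−0.12)·0.9506 ≈ 0.8365.
At the golden rule the marginal product of capital equals n+δ: 0.33·k^(0.33−1) = 0.133. Solving, k_gold = (0.33/0.133)^(1/0.67) ≈ 3.8819.
y_gold = 3.8819^0.33 ≈ 1.5645, c_gold = y_gold − 0.133·k_gold ≈ 1.0482.
Gain: Δc = 1.0482 − 0.8365 ≈ 0.2117.

Δc ≈ 0.212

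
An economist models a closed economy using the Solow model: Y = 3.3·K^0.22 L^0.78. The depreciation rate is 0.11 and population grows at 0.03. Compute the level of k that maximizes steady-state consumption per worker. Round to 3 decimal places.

n + δ = 0.03 + 0.11 = 0.14.
Golden rule sets MPK = n+δ: 0.22·3.3·k^(0.22−1) = 0.14, so k_gold = (0.22·3.3/0.14)^(1/0.78) ≈ 8.2494.

k_gold ≈ 8.249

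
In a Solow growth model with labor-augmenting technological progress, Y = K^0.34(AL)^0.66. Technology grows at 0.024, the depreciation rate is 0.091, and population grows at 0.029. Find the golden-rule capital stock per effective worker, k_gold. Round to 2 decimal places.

k_gold ≈ 3.68

n + g + δ = 0.029 + 0.024 + 0.091 = 0.144.
Golden rule sets MPK = n+g+δ: 0.34·k^(0.34−1) = 0.144, so k_gold = (0.34/0.144)^(1/0.66) ≈ 3.6756.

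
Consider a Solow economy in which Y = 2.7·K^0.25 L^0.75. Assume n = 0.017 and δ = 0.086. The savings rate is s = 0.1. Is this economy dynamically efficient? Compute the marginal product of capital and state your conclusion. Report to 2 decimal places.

The effective depreciation rate is n + δ = 0.017 + 0.086 = 0.103.
Steady-state k*: s·A·k^0.25 = 0.103·k gives k* = (0.1·2.7/0.103)^(1/0.75) ≈ 3.6144.
MPK = 0.25·2.7·3.6144^(-0.75) ≈ 0.2575.
MPK > n+δ = 0.103, so the economy is dynamically efficient (under-saving).

dynamically efficient; MPK ≈ 0.26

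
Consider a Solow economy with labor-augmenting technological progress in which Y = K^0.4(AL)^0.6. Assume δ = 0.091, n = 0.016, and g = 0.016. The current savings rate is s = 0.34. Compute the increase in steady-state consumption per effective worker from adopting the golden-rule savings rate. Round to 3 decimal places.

Δc ≈ 0.017

The effective depreciation rate is n + g + δ = 0.016 + 0.016 + 0.091 = 0.123.
Current steady state (s = 0.34): k* = (0.34/0.123)^(1/0.6) ≈ 5.4445, y* = 5.4445^0.4 ≈ 1.9696, c* = (1−0.34)·1.9696 ≈ 1.2999.
At the golden rule the marginal product of capital equals n+g+δ: 0.4·k^(0.4−1) = 0.123. Solving, k_gold = (0.4/0.123)^(1/0.6) ≈ 7.1382.
y_gold = 7.1382^0.4 ≈ 2.1950, c_gold = y_gold − 0.123·k_gold ≈ 1.3170.
Gain: Δc = 1.3170 − 1.2999 ≈ 0.0171.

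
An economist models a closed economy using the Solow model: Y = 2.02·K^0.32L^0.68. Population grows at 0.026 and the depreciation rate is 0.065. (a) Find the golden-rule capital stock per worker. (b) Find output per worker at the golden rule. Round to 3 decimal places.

Capital per worker breaks even when investment replaces (n + δ)·k; here n + δ = 0.091.
Golden rule sets MPK = n+δ: 0.32·2.02·k^(0.32−1) = 0.091, so k_gold = (0.32·2.02/0.091)^(1/0.68) ≈ 17.8709.
y_gold = 2.02·17.8709^0.32 ≈ 5.0820.

(a) k_gold ≈ 17.871; (b) y_gold ≈ 5.082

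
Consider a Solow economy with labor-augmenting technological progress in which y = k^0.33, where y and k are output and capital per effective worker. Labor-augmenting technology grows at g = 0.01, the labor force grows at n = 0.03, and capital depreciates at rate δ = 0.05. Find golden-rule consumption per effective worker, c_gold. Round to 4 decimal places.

n + g + δ = 0.03 + 0.01 + 0.05 = 0.09.
Setting f'(k) = n+g+δ gives 0.33·k^(0.33−1) = 0.09, hence k_gold = (0.33/0.09)^(1/0.67) ≈ 6.9534.
y_gold = 6.9534^0.33 ≈ 1.8964.
c_gold = y_gold − (n+g+δ)·k_gold = 1.8964 − 0.09·6.9534 ≈ 1.2706.

c_gold ≈ 1.2706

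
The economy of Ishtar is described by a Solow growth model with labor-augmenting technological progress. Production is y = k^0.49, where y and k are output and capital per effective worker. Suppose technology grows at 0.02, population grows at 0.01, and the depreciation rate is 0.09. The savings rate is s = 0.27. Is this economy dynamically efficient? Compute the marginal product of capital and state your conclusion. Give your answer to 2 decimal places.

Capital per effective worker breaks even when investment replaces (n + g + δ)·k; here n + g + δ = 0.12.
Steady-state k*: s·k^0.49 = 0.12·k gives k* = (0.27/0.12)^(1/0.51) ≈ 4.9040.
MPK = 0.49·4.9040^(-0.51) ≈ 0.2178.
MPK > n+g+δ = 0.12, so the economy is dynamically efficient (under-saving).

dynamically efficient; MPK ≈ 0.22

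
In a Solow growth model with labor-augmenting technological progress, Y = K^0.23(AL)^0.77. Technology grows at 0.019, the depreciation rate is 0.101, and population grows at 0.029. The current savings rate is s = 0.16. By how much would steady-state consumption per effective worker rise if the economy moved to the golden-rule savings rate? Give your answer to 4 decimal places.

Capital per effective worker breaks even when investment replaces (n + g + δ)·k; here n + g + δ = 0.149.
Current steady state (s = 0.16): k* = (0.16/0.149)^(1/0.77) ≈ 1.0969, y* = 1.0969^0.23 ≈ 1.0215, c* = (1−0.16)·1.0215 ≈ 0.8581.
Setting f'(k) = n+g+δ gives 0.23·k^(0.23−1) = 0.149, hence k_gold = (0.23/0.149)^(1/0.77) ≈ 1.7574.
y_gold = 1.7574^0.23 ≈ 1.1385, c_gold = y_gold − 0.149·k_gold ≈ 0.8766.
Gain: Δc = 0.8766 − 0.8581 ≈ 0.0186.

Δc ≈ 0.0186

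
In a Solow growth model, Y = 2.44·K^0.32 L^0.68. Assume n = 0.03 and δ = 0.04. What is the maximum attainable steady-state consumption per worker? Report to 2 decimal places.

n + δ = 0.03 + 0.04 = 0.07.
At the golden rule the marginal product of capital equals n+δ: 0.32·2.44·k^(0.32−1) = 0.07. Solving, k_gold = (0.32·2.44/0.07)^(1/0.68) ≈ 34.7021.
y_gold = 2.44·34.7021^0.32 ≈ 7.5911.
c_gold = y_gold − (n+δ)·k_gold = 7.5911 − 0.07·34.7021 ≈ 5.1619.

c_gold ≈ 5.16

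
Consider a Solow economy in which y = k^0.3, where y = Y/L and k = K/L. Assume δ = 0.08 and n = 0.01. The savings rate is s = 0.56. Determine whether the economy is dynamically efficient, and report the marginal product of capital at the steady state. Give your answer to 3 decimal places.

The effective depreciation rate is n + δ = 0.01 + 0.08 = 0.09.
Steady-state k*: s·k^0.3 = 0.09·k gives k* = (0.56/0.09)^(1/0.7) ≈ 13.6210.
MPK = 0.3·13.6210^(-0.7) ≈ 0.0482.
MPK < n+δ = 0.09, so the economy is dynamically inefficient (over-saving).

dynamically inefficient; MPK ≈ 0.048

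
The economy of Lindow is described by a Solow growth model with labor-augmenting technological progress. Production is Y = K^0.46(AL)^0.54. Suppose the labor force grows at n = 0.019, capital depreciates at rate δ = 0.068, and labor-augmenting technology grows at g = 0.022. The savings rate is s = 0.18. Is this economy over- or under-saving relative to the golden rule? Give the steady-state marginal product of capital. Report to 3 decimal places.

under-saving; MPK ≈ 0.279

Capital per effective worker breaks even when investment replaces (n + g + δ)·k; here n + g + δ = 0.109.
Steady-state k*: s·k^0.46 = 0.109·k gives k* = (0.18/0.109)^(1/0.54) ≈ 2.5317.
MPK = 0.46·2.5317^(-0.54) ≈ 0.2786.
MPK > n+g+δ = 0.109, so the economy is dynamically efficient (under-saving).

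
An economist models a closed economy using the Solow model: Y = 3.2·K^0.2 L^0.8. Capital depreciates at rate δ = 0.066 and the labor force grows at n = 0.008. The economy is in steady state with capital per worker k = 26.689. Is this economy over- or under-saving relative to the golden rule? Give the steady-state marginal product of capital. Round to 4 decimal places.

Break-even investment rate: n + δ = 0.008 + 0.066 = 0.074.
MPK = 0.2·3.2·k^(0.2−1) = 0.2·3.2·26.689^(-0.8) ≈ 0.0463.
MPK < 0.074, so the economy is dynamically inefficient (over-saving).

over-saving; MPK ≈ 0.0463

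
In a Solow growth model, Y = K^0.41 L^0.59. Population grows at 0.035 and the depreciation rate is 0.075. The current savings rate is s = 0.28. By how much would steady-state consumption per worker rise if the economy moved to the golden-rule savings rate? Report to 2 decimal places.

n + δ = 0.035 + 0.075 = 0.11.
Current steady state (s = 0.28): k* = (0.28/0.11)^(1/0.59) ≈ 4.8723, y* = 4.8723^0.41 ≈ 1.9141, c* = (1−0.28)·1.9141 ≈ 1.3782.
Setting f'(k) = n+δ gives 0.41·k^(0.41−1) = 0.11, hence k_gold = (0.41/0.11)^(1/0.59) ≈ 9.2995.
y_gold = 9.2995^0.41 ≈ 2.4950, c_gold = y_gold − 0.11·k_gold ≈ 1.4720.
Gain: Δc = 1.4720 − 1.3782 ≈ 0.0939.

Δc ≈ 0.09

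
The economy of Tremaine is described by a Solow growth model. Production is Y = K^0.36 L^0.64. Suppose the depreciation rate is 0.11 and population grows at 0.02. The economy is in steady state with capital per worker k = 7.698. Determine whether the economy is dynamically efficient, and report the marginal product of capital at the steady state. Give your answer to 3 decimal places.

n + δ = 0.02 + 0.11 = 0.13.
MPK = 0.36·k^(0.36−1) = 0.36·7.698^(-0.64) ≈ 0.0975.
MPK < 0.13, so the economy is dynamically inefficient (over-saving).

dynamically inefficient; MPK ≈ 0.098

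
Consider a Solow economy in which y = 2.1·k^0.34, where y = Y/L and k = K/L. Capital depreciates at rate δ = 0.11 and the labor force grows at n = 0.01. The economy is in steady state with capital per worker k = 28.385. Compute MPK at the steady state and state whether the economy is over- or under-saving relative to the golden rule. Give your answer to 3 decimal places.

Capital per worker breaks even when investment replaces (n + δ)·k; here n + δ = 0.12.
MPK = 0.34·2.1·k^(0.34−1) = 0.34·2.1·28.385^(-0.66) ≈ 0.0785.
MPK < 0.12, so the economy is dynamically inefficient (over-saving).

over-saving; MPK ≈ 0.078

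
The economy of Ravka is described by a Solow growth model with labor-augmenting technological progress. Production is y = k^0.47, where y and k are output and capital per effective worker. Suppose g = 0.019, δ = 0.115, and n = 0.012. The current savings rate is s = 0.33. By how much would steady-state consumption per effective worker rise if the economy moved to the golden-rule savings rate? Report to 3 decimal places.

Δc ≈ 0.114

Capital per effective worker breaks even when investment replaces (n + g + δ)·k; here n + g + δ = 0.146.
Current steady state (s = 0.33): k* = (0.33/0.146)^(1/0.53) ≈ 4.6583, y* = 4.6583^0.47 ≈ 2.0609, c* = (1−0.33)·2.0609 ≈ 1.3808.
Maximizing c = f(k) − (n+g+δ)·k gives f'(k) = n+g+δ, i.e. 0.47·k^(0.47−1) = 0.146, so k_gold = (0.47/0.146)^(1/0.53) ≈ 9.0784.
y_gold = 9.0784^0.47 ≈ 2.8201, c_gold = y_gold − 0.146·k_gold ≈ 1.4947.
Gain: Δc = 1.4947 − 1.3808 ≈ 0.1138.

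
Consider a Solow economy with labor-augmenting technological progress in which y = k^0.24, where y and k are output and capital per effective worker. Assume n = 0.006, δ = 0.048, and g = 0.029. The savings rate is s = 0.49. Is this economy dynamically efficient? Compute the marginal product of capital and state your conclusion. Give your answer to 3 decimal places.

dynamically inefficient; MPK ≈ 0.041

The effective depreciation rate is n + g + δ = 0.006 + 0.029 + 0.048 = 0.083.
Steady-state k*: s·k^0.24 = 0.083·k gives k* = (0.49/0.083)^(1/0.76) ≈ 10.3426.
MPK = 0.24·10.3426^(-0.76) ≈ 0.0407.
MPK < n+g+δ = 0.083, so the economy is dynamically inefficient (over-saving).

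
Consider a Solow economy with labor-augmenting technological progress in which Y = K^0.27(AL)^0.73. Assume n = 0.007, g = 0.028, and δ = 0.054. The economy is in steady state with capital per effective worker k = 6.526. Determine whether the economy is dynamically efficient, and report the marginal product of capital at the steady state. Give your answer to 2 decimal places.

dynamically inefficient; MPK ≈ 0.07

Capital per effective worker breaks even when investment replaces (n + g + δ)·k; here n + g + δ = 0.089.
MPK = 0.27·k^(0.27−1) = 0.27·6.526^(-0.73) ≈ 0.0687.
MPK < 0.089, so the economy is dynamically inefficient (over-saving).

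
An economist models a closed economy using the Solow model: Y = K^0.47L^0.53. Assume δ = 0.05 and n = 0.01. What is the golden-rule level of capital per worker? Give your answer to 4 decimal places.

k_gold ≈ 48.6062

The effective depreciation rate is n + δ = 0.01 + 0.05 = 0.06.
Maximizing c = f(k) − (n+δ)·k gives f'(k) = n+δ, i.e. 0.47·k^(0.47−1) = 0.06, so k_gold = (0.47/0.06)^(1/0.53) ≈ 48.6062.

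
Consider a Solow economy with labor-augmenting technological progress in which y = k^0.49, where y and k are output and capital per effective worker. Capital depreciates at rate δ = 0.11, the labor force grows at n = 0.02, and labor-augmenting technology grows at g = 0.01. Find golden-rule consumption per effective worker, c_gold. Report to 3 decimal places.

c_gold ≈ 1.699

The effective depreciation rate is n + g + δ = 0.02 + 0.01 + 0.11 = 0.14.
Maximizing c = f(k) − (n+g+δ)·k gives f'(k) = n+g+δ, i.e. 0.49·k^(0.49−1) = 0.14, so k_gold = (0.49/0.14)^(1/0.51) ≈ 11.6627.
y_gold = 11.6627^0.49 ≈ 3.3322.
c_gold = y_gold − (n+g+δ)·k_gold = 3.3322 − 0.14·11.6627 ≈ 1.6994.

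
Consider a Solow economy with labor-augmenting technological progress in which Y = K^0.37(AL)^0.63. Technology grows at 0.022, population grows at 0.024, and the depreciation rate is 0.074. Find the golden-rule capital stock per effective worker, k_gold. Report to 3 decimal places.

k_gold ≈ 5.973

Break-even investment rate: n + g + δ = 0.024 + 0.022 + 0.074 = 0.12.
Golden rule sets MPK = n+g+δ: 0.37·k^(0.37−1) = 0.12, so k_gold = (0.37/0.12)^(1/0.63) ≈ 5.9734.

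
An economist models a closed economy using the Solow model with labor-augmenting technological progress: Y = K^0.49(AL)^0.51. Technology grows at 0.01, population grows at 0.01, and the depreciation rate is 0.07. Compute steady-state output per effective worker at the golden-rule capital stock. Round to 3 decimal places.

y_gold ≈ 5.094

n + g + δ = 0.01 + 0.01 + 0.07 = 0.09.
At the golden rule the marginal product of capital equals n+g+δ: 0.49·k^(0.49−1) = 0.09. Solving, k_gold = (0.49/0.09)^(1/0.51) ≈ 27.7362.
Output: y_gold = k_gold^0.49 = 27.7362^0.49 ≈ 5.0944.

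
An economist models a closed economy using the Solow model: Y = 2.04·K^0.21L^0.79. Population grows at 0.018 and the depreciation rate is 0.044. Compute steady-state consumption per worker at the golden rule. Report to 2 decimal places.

The effective depreciation rate is n + δ = 0.018 + 0.044 = 0.062.
Golden rule sets MPK = n+δ: 0.21·2.04·k^(0.21−1) = 0.062, so k_gold = (0.21·2.04/0.062)^(1/0.79) ≈ 11.5506.
y_gold = 2.04·11.5506^0.21 ≈ 3.4102.
c_gold = y_gold − (n+δ)·k_gold = 3.4102 − 0.062·11.5506 ≈ 2.6940.

c_gold ≈ 2.69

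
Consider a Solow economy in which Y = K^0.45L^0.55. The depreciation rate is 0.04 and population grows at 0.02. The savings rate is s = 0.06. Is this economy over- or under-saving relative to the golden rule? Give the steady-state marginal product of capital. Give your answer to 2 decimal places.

under-saving; MPK ≈ 0.45

Capital per worker breaks even when investment replaces (n + δ)·k; here n + δ = 0.06.
Steady-state k*: s·k^0.45 = 0.06·k gives k* = (0.06/0.06)^(1/0.55) ≈ 1.0000.
MPK = 0.45·1.0000^(-0.55) ≈ 0.4500.
MPK > n+δ = 0.06, so the economy is dynamically efficient (under-saving).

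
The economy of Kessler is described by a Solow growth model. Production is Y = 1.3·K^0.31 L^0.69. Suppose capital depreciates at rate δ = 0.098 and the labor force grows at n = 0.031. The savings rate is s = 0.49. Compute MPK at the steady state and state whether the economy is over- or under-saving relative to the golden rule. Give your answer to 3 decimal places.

over-saving; MPK ≈ 0.082

n + δ = 0.031 + 0.098 = 0.129.
Steady-state k*: s·A·k^0.31 = 0.129·k gives k* = (0.49·1.3/0.129)^(1/0.69) ≈ 10.1192.
MPK = 0.31·1.3·10.1192^(-0.69) ≈ 0.0816.
MPK < n+δ = 0.129, so the economy is dynamically inefficient (over-saving).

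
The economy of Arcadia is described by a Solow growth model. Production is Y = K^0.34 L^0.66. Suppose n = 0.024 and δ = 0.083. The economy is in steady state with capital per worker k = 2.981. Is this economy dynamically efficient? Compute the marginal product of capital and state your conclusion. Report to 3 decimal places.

dynamically efficient; MPK ≈ 0.165

Break-even investment rate: n + δ = 0.024 + 0.083 = 0.107.
MPK = 0.34·k^(0.34−1) = 0.34·2.981^(-0.66) ≈ 0.1653.
MPK > 0.107, so the economy is dynamically efficient (under-saving).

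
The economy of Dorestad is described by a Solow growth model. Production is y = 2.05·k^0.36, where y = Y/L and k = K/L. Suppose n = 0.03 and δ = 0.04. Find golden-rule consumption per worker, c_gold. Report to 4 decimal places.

n + δ = 0.03 + 0.04 = 0.07.
Setting f'(k) = n+δ gives 0.36·2.05·k^(0.36−1) = 0.07, hence k_gold = (0.36·2.05/0.07)^(1/0.64) ≈ 39.6618.
y_gold = 2.05·39.6618^0.36 ≈ 7.7120.
c_gold = y_gold − (n+δ)·k_gold = 7.7120 − 0.07·39.6618 ≈ 4.9357.

c_gold ≈ 4.9357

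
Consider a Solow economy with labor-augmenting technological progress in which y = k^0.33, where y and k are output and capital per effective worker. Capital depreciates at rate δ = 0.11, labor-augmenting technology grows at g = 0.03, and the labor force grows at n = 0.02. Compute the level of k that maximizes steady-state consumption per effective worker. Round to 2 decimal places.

Capital per effective worker breaks even when investment replaces (n + g + δ)·k; here n + g + δ = 0.16.
Setting f'(k) = n+g+δ gives 0.33·k^(0.33−1) = 0.16, hence k_gold = (0.33/0.16)^(1/0.67) ≈ 2.9461.

k_gold ≈ 2.95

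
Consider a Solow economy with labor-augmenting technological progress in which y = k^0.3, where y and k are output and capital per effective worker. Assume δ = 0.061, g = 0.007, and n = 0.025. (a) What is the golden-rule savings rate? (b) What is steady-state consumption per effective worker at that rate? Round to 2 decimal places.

Capital per effective worker breaks even when investment replaces (n + g + δ)·k; here n + g + δ = 0.093.
For Cobb-Douglas, s_gold equals capital's share: s_gold = 0.3.
Maximizing c = f(k) − (n+g+δ)·k gives f'(k) = n+g+δ, i.e. 0.3·k^(0.3−1) = 0.093, so k_gold = (0.3/0.093)^(1/0.7) ≈ 5.3288.
y_gold = 5.3288^0.3 ≈ 1.6519; c_gold = (1−0.3)·y_gold ≈ 1.1563.

(a) s_gold = 0.30; (b) c_gold ≈ 1.16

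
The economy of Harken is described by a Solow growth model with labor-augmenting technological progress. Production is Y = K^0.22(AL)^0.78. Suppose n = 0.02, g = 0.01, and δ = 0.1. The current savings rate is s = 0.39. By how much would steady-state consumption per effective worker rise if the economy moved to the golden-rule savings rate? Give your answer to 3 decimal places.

Capital per effective worker breaks even when investment replaces (n + g + δ)·k; here n + g + δ = 0.13.
Current steady state (s = 0.39): k* = (0.39/0.13)^(1/0.78) ≈ 4.0897, y* = 4.0897^0.22 ≈ 1.3632, c* = (1−0.39)·1.3632 ≈ 0.8316.
Golden rule sets MPK = n+g+δ: 0.22·k^(0.22−1) = 0.13, so k_gold = (0.22/0.13)^(1/0.78) ≈ 1.9630.
y_gold = 1.9630^0.22 ≈ 1.1600, c_gold = y_gold − 0.13·k_gold ≈ 0.9048.
Gain: Δc = 0.9048 − 0.8316 ≈ 0.0732.

Δc ≈ 0.073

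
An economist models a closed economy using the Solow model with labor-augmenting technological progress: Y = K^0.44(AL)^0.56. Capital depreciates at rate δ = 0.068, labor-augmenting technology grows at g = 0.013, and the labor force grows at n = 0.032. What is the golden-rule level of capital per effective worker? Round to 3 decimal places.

Break-even investment rate: n + g + δ = 0.032 + 0.013 + 0.068 = 0.113.
Setting f'(k) = n+g+δ gives 0.44·k^(0.44−1) = 0.113, hence k_gold = (0.44/0.113)^(1/0.56) ≈ 11.3303.

k_gold ≈ 11.330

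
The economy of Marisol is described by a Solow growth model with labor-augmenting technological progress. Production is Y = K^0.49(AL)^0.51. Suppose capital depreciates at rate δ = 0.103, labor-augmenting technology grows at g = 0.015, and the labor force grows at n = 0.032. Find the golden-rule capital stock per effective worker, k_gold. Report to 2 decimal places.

Capital per effective worker breaks even when investment replaces (n + g + δ)·k; here n + g + δ = 0.15.
Setting f'(k) = n+g+δ gives 0.49·k^(0.49−1) = 0.15, hence k_gold = (0.49/0.15)^(1/0.51) ≈ 10.1871.

k_gold ≈ 10.19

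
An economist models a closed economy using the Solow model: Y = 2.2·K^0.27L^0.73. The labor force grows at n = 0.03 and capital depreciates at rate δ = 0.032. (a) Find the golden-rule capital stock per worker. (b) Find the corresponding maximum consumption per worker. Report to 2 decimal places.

Capital per worker breaks even when investment replaces (n + δ)·k; here n + δ = 0.062.
Setting f'(k) = n+δ gives 0.27·2.2·k^(0.27−1) = 0.062, hence k_gold = (0.27·2.2/0.062)^(1/0.73) ≈ 22.0992.
y_gold = 2.2·22.0992^0.27 ≈ 5.0746; c_gold = y_gold − 0.062·k_gold ≈ 3.7045.

(a) k_gold ≈ 22.10; (b) c_gold ≈ 3.70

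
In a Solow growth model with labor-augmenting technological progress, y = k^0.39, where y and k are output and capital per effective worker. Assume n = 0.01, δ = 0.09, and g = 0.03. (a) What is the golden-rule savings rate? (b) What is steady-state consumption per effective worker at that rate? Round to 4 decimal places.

(a) s_gold = 0.3900; (b) c_gold ≈ 1.2313

The effective depreciation rate is n + g + δ = 0.01 + 0.03 + 0.09 = 0.13.
For Cobb-Douglas, s_gold equals capital's share: s_gold = 0.39.
Setting f'(k) = n+g+δ gives 0.39·k^(0.39−1) = 0.13, hence k_gold = (0.39/0.13)^(1/0.61) ≈ 6.0557.
y_gold = 6.0557^0.39 ≈ 2.0186; c_gold = (1−0.39)·y_gold ≈ 1.2313.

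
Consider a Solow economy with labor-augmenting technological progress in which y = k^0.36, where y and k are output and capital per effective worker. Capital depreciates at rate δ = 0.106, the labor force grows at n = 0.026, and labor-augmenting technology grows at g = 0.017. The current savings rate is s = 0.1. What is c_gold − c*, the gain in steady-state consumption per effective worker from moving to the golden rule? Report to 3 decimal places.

Δc ≈ 0.332

Capital per effective worker breaks even when investment replaces (n + g + δ)·k; here n + g + δ = 0.149.
Current steady state (s = 0.1): k* = (0.1/0.149)^(1/0.64) ≈ 0.5363, y* = 0.5363^0.36 ≈ 0.7991, c* = (1−0.1)·0.7991 ≈ 0.7192.
Setting f'(k) = n+g+δ gives 0.36·k^(0.36−1) = 0.149, hence k_gold = (0.36/0.149)^(1/0.64) ≈ 3.9684.
y_gold = 3.9684^0.36 ≈ 1.6425, c_gold = y_gold − 0.149·k_gold ≈ 1.0512.
Gain: Δc = 1.0512 − 0.7192 ≈ 0.3320.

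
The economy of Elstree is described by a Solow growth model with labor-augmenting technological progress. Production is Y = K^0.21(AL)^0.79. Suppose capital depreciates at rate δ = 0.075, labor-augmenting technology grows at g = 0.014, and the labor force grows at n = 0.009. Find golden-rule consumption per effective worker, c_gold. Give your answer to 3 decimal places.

Break-even investment rate: n + g + δ = 0.009 + 0.014 + 0.075 = 0.098.
Setting f'(k) = n+g+δ gives 0.21·k^(0.21−1) = 0.098, hence k_gold = (0.21/0.098)^(1/0.79) ≈ 2.6241.
y_gold = 2.6241^0.21 ≈ 1.2246.
c_gold = y_gold − (n+g+δ)·k_gold = 1.2246 − 0.098·2.6241 ≈ 0.9674.

c_gold ≈ 0.967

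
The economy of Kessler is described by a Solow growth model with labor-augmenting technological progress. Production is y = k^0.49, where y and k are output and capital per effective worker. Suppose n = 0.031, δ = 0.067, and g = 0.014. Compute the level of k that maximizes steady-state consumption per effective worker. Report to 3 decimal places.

The effective depreciation rate is n + g + δ = 0.031 + 0.014 + 0.067 = 0.112.
Setting f'(k) = n+g+δ gives 0.49·k^(0.49−1) = 0.112, hence k_gold = (0.49/0.112)^(1/0.51) ≈ 18.0642.

k_gold ≈ 18.064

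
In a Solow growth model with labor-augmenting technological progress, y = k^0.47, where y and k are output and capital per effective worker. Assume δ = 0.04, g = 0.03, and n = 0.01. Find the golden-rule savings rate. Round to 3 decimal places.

s_gold = 0.470

Capital per effective worker breaks even when investment replaces (n + g + δ)·k; here n + g + δ = 0.08.
At the golden rule MPK = n+g+δ, and in any Cobb-Douglas steady state s = (n+g+δ)·k/y = MPK·k/y = capital's share 0.47.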